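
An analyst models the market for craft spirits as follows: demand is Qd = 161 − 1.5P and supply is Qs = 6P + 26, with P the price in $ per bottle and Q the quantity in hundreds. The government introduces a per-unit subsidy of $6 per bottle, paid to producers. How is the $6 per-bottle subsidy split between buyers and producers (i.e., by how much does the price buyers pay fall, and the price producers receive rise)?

Buyers gain $4.8 per bottle; producers gain $1.2 per bottle.

Without the subsidy, 161 − 1.5P = 6P + 26 gives 7.5P = 135, so P* = $18 and Q* = 134.
With a per-unit subsidy paid to producers, each receives P + 6 per unit sold, so supply becomes Qs = 6(P + 6) + 26.
Solving gives Q = 141.2 with buyers paying $13.2 and producers receiving $19.2 (the $6 wedge).
Gain to buyers: $4.8; to producers: $1.2. (They sum to $6.)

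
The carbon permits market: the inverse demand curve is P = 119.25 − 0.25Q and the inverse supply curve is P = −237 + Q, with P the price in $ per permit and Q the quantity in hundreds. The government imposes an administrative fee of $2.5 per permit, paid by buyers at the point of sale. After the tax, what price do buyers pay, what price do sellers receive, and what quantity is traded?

Buyers pay $48.5; sellers receive $46; quantity = 283.

Rewrite in direct form: Qd = 477 − 4P and Qs = P + 237.
Without the tax, 477 − 4P = P + 237 gives 5P = 240, so P* = $48 and Q* = 285.
With the tax collected from buyers, demand (in seller-price terms) shifts: Qd = 477 − 4(P + 2.5).
Solving gives Q = 283 with buyers paying $48.5 and sellers receiving $46 (the $2.5 wedge).
The less price-elastic side of the market bears the larger share of a per-unit tax.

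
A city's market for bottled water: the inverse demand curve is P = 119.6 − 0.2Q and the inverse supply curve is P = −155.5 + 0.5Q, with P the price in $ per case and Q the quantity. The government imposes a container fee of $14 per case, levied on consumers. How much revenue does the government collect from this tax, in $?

Inverting to Q(P) form: Qd = 598 − 5P; Qs = 2P + 311.
Before the tax: set 598 − 5P = 2P + 311 → P* = $41, Q* = 393.
With the tax collected from consumers, demand (in seller-price terms) shifts: Qd = 598 − 5(P + 14).
New equilibrium: consumers pay $45, producers receive $31, Q = 373. (Wedge: Pb − Ps = 14.)
Revenue = t · Q = 14 · 373 = $5222.

Tax revenue = $5222.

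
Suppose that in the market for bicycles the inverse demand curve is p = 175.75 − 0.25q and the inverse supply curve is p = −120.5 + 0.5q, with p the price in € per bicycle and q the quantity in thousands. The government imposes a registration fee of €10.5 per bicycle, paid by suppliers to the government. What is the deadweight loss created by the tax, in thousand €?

Rewrite in direct form: qd = 703 − 4p and qs = 2p + 241.
Before the tax: set 703 − 4p = 2p + 241 → p* = €77, q* = 395.
With the tax collected from suppliers, supply shifts: qs = 2(p − 10.5) + 241.
New equilibrium: consumers pay €80.5, suppliers receive €70, q = 381. (Wedge: pb − ps = 10.5.)
Quantity falls by |ΔQ| = |395 − 381| = 14.
DWL = ½ · t · |ΔQ| = ½ · 10.5 · 14 = €73.5.

Deadweight loss = €73.5 thousand.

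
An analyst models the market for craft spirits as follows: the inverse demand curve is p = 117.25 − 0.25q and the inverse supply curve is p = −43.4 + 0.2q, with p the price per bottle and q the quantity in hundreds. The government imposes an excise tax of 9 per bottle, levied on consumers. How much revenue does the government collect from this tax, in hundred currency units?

Tax revenue = 3033 hundred.

Inverting to q(p) form: qd = 469 − 4p; qs = 5p + 217.
Without the tax, 469 − 4p = 5p + 217 gives 9p = 252, so p* = 28 and q* = 357.
With the tax collected from consumers, demand (in seller-price terms) shifts: qd = 469 − 4(p + 9).
Solving gives q = 337 with consumers paying 33 and sellers receiving 24 (the 9 wedge).
Revenue = t · Q = 9 · 337 = 3033.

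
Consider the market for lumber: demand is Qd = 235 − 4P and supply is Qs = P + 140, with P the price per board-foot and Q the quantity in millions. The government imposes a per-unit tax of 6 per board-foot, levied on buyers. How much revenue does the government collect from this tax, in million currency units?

Tax revenue = 925.2 million.

Without the tax, 235 − 4P = P + 140 gives 5P = 95, so P* = 19 and Q* = 159.
With the tax collected from buyers, demand (in seller-price terms) shifts: Qd = 235 − 4(P + 6).
New equilibrium: buyers pay 20.2, sellers receive 14.2, Q = 154.2. (Wedge: Pb − Ps = 6.)
Revenue = t · Q = 6 · 154.2 = 925.2.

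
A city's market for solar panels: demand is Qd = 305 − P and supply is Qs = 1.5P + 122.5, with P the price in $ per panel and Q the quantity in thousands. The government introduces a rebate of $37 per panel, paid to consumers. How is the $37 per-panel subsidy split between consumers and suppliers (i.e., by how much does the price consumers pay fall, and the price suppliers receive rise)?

Before the subsidy: set 305 − P = 1.5P + 122.5 → P* = $73, Q* = 232.
With a per-unit subsidy paid to consumers, each effectively pays P − 37, so demand becomes Qd = 305 − (P − 37).
Solving gives Q = 254.2 with consumers paying $50.8 and suppliers receiving $87.8 (the $37 wedge).
Gain to consumers: $22.2; to suppliers: $14.8. (They sum to $37.)

Consumers gain $22.2 per panel; suppliers gain $14.8 per panel.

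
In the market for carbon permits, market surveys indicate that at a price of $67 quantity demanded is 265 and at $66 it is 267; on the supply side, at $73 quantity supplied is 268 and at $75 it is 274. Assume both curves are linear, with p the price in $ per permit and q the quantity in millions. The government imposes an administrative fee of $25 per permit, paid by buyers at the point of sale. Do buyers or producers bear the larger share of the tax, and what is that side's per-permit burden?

Buyers bear the larger share: $15 per permit.

Demand slope: (267 − 265)/(66 − 67) = -2, so qd = 399 − 2p.
Supply slope: (274 − 268)/(75 − 73) = 3, so qs = 3p + 49.
Without the tax, 399 − 2p = 3p + 49 gives 5p = 350, so p* = $70 and q* = 259.
With the tax collected from buyers, demand (in seller-price terms) shifts: qd = 399 − 2(p + 25).
Solving gives q = 229 with buyers paying $85 and producers receiving $60 (the $25 wedge).
Per-permit burden: buyers $15, producers $10.
Buyers take the larger share because demand is less price-elastic here (demand slope 2 vs supply slope 3).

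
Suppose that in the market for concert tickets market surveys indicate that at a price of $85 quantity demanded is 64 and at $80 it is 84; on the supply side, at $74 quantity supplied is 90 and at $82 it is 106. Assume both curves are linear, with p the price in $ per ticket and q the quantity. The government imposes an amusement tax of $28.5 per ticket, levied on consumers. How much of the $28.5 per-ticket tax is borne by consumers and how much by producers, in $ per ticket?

Consumers bear $9.5 per ticket; producers bear $19 per ticket.

Demand slope: (84 − 64)/(80 − 85) = -4, so qd = 404 − 4p.
Supply slope: (106 − 90)/(82 − 74) = 2, so qs = 2p − 58.
Without the tax, 404 − 4p = 2p − 58 gives 6p = 462, so p* = $77 and q* = 96.
With the tax collected from consumers, demand (in seller-price terms) shifts: qd = 404 − 4(p + 28.5).
Solving gives q = 58 with consumers paying $86.5 and producers receiving $58 (the $28.5 wedge).
Burden on consumers: $9.5; on producers: $19. (They sum to $28.5.)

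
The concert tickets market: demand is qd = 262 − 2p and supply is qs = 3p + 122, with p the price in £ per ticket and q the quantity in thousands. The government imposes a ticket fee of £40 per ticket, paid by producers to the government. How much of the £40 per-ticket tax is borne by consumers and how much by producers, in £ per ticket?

Without the tax, 262 − 2p = 3p + 122 gives 5p = 140, so p* = £28 and q* = 206.
With the tax collected from producers, supply shifts: qs = 3(p − 40) + 122.
New equilibrium: consumers pay £52, producers receive £12, q = 158. (Wedge: pb − ps = 40.)
Burden on consumers: £24; on producers: £16. (They sum to £40.)

Consumers bear £24 per ticket; producers bear £16 per ticket.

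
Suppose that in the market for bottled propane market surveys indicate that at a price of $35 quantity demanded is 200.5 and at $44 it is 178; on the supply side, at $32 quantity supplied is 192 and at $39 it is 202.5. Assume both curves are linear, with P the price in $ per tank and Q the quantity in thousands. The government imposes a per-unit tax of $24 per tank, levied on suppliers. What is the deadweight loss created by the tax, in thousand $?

Demand slope: (178 − 200.5)/(44 − 35) = -2.5, so Qd = 288 − 2.5P.
Supply slope: (202.5 − 192)/(39 − 32) = 1.5, so Qs = 1.5P + 144.
Before the tax: set 288 − 2.5P = 1.5P + 144 → P* = $36, Q* = 198.
With the tax collected from suppliers, supply shifts: Qs = 1.5(P − 24) + 144.
Solving gives Q = 175.5 with consumers paying $45 and suppliers receiving $21 (the $24 wedge).
Quantity falls by |ΔQ| = |198 − 175.5| = 22.5.
DWL = ½ · t · |ΔQ| = ½ · 24 · 22.5 = $270.

Deadweight loss = $270 thousand.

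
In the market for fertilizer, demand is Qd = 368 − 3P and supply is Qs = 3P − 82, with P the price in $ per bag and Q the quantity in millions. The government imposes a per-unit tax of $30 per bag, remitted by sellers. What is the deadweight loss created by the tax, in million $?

Deadweight loss = $675 million.

Without the tax, 368 − 3P = 3P − 82 gives 6P = 450, so P* = $75 and Q* = 143.
With the tax collected from sellers, supply shifts: Qs = 3(P − 30) − 82.
New equilibrium: buyers pay $90, sellers receive $60, Q = 98. (Wedge: Pb − Ps = 30.)
Quantity falls by |ΔQ| = |143 − 98| = 45.
DWL = ½ · t · |ΔQ| = ½ · 30 · 45 = $675.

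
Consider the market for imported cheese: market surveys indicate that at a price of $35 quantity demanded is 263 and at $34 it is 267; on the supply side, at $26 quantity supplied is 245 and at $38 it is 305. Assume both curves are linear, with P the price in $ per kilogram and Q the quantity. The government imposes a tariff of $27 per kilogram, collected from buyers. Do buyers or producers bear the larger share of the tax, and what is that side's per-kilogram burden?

Buyers bear the larger share: $15 per kilogram.

Demand slope: (267 − 263)/(34 − 35) = -4, so Qd = 403 − 4P.
Supply slope: (305 − 245)/(38 − 26) = 5, so Qs = 5P + 115.
Before the tax: set 403 − 4P = 5P + 115 → P* = $32, Q* = 275.
With the tax collected from buyers, demand (in seller-price terms) shifts: Qd = 403 − 4(P + 27).
New equilibrium: buyers pay $47, producers receive $20, Q = 215. (Wedge: Pb − Ps = 27.)
Per-kilogram burden: buyers $15, producers $12.
Buyers take the larger share because demand is less price-elastic here (demand slope 4 vs supply slope 5).
The less price-elastic side of the market bears the larger share of a per-unit tax.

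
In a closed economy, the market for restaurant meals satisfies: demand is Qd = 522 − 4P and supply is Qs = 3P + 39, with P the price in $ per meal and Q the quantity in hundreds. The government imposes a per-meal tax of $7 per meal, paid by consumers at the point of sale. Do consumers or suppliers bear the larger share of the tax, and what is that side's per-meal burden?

Without the tax, 522 − 4P = 3P + 39 gives 7P = 483, so P* = $69 and Q* = 246.
With the tax collected from consumers, demand (in seller-price terms) shifts: Qd = 522 − 4(P + 7).
Solving gives Q = 234 with consumers paying $72 and suppliers receiving $65 (the $7 wedge).
Per-meal burden: consumers $3, suppliers $4.
Suppliers take the larger share because supply is less price-elastic here (demand slope 4 vs supply slope 3).
The less price-elastic side of the market bears the larger share of a per-unit tax.

Suppliers bear the larger share: $4 per meal.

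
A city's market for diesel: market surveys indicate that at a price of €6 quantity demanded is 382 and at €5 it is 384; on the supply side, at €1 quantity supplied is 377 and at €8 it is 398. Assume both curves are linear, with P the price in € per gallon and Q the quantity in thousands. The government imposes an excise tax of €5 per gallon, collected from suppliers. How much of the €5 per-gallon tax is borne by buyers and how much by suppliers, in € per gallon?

Buyers bear €3 per gallon; suppliers bear €2 per gallon.

Demand slope: (384 − 382)/(5 − 6) = -2, so Qd = 394 − 2P.
Supply slope: (398 − 377)/(8 − 1) = 3, so Qs = 3P + 374.
Before the tax: set 394 − 2P = 3P + 374 → P* = €4, Q* = 386.
With the tax collected from suppliers, supply shifts: Qs = 3(P − 5) + 374.
New equilibrium: buyers pay €7, suppliers receive €2, Q = 380. (Wedge: Pb − Ps = 5.)
Burden on buyers: €3; on suppliers: €2. (They sum to €5.)
The less price-elastic side of the market bears the larger share of a per-unit tax.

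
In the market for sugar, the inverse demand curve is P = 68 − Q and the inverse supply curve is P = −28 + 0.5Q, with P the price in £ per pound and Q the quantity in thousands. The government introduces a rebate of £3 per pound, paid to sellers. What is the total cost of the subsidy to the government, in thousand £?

Government outlay = £198 thousand.

Rewrite in direct form: Qd = 68 − P and Qs = 2P + 56.
Without the subsidy, 68 − P = 2P + 56 gives 3P = 12, so P* = £4 and Q* = 64.
With a per-unit subsidy paid to sellers, each receives P + 3 per unit sold, so supply becomes Qs = 2(P + 3) + 56.
New equilibrium: buyers pay £2, sellers receive £5, Q = 66. (Wedge: Pb − Ps = −3.)
Outlay = t · Q = 3 · 66 = £198.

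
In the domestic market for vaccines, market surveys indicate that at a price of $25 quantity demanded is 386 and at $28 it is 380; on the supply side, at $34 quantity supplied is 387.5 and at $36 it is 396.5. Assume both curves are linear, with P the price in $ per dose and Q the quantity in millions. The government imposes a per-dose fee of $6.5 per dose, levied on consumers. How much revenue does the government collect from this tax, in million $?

Tax revenue = $2372.5 million.

Demand slope: (380 − 386)/(28 − 25) = -2, so Qd = 436 − 2P.
Supply slope: (396.5 − 387.5)/(36 − 34) = 4.5, so Qs = 4.5P + 234.5.
Before the tax: set 436 − 2P = 4.5P + 234.5 → P* = $31, Q* = 374.
With the tax collected from consumers, demand (in seller-price terms) shifts: Qd = 436 − 2(P + 6.5).
New equilibrium: consumers pay $35.5, producers receive $29, Q = 365. (Wedge: Pb − Ps = 6.5.)
Revenue = t · Q = 6.5 · 365 = $2372.5.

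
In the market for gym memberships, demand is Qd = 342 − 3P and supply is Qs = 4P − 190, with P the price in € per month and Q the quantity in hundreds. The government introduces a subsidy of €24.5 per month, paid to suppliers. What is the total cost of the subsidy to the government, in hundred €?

Government outlay = €3822 hundred.

Without the subsidy, 342 − 3P = 4P − 190 gives 7P = 532, so P* = €76 and Q* = 114.
With a per-unit subsidy paid to suppliers, each receives P + 24.5 per unit sold, so supply becomes Qs = 4(P + 24.5) − 190.
New equilibrium: buyers pay €62, suppliers receive €86.5, Q = 156. (Wedge: Pb − Ps = −24.5.)
Outlay = t · Q = 24.5 · 156 = €3822.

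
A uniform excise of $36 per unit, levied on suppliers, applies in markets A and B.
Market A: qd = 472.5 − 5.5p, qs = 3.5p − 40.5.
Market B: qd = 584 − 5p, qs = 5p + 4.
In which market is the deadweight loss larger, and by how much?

Market A: pre-tax p* = $57, q* = 159; post-tax q = 82; deadweight loss = $1386.
Market B: pre-tax p* = $58, q* = 294; post-tax q = 204; deadweight loss = $1620.
Difference: $1386 vs $1620 → market B is larger by $234.

Market B, by $234.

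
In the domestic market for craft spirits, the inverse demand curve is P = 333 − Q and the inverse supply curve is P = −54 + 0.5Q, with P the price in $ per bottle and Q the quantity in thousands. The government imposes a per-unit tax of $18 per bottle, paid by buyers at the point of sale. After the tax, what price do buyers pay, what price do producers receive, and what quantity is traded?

Inverting to Q(P) form: Qd = 333 − P; Qs = 2P + 108.
Before the tax: set 333 − P = 2P + 108 → P* = $75, Q* = 258.
With the tax collected from buyers, demand (in seller-price terms) shifts: Qd = 333 − (P + 18).
New equilibrium: buyers pay $87, producers receive $69, Q = 246. (Wedge: Pb − Ps = 18.)
The less price-elastic side of the market bears the larger share of a per-unit tax.

Buyers pay $87; producers receive $69; quantity = 246.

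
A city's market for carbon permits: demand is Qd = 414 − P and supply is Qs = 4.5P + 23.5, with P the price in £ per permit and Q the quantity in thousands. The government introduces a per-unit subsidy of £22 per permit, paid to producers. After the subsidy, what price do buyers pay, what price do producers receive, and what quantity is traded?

Before the subsidy: set 414 − P = 4.5P + 23.5 → P* = £71, Q* = 343.
With a per-unit subsidy paid to producers, each receives P + 22 per unit sold, so supply becomes Qs = 4.5(P + 22) + 23.5.
New equilibrium: buyers pay £53, producers receive £75, Q = 361. (Wedge: Pb − Ps = −22.)

Buyers pay £53; producers receive £75; quantity = 361.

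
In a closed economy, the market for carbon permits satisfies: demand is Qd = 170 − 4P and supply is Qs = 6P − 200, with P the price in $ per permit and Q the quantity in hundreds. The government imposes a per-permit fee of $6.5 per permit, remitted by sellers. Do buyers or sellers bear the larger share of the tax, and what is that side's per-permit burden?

Buyers bear the larger share: $3.9 per permit.

Before the tax: set 170 − 4P = 6P − 200 → P* = $37, Q* = 22.
With the tax collected from sellers, supply shifts: Qs = 6(P − 6.5) − 200.
New equilibrium: buyers pay $40.9, sellers receive $34.4, Q = 6.4. (Wedge: Pb − Ps = 6.5.)
Per-permit burden: buyers $3.9, sellers $2.6.
Buyers take the larger share because demand is less price-elastic here (demand slope 4 vs supply slope 6).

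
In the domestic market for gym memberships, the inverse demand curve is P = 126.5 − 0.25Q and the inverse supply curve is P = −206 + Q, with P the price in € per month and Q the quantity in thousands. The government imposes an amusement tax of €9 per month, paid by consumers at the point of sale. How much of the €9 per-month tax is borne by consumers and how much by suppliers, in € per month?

Consumers bear €1.8 per month; suppliers bear €7.2 per month.

Rewrite in direct form: Qd = 506 − 4P and Qs = P + 206.
Without the tax, 506 − 4P = P + 206 gives 5P = 300, so P* = €60 and Q* = 266.
With the tax collected from consumers, demand (in seller-price terms) shifts: Qd = 506 − 4(P + 9).
Solving gives Q = 258.8 with consumers paying €61.8 and suppliers receiving €52.8 (the €9 wedge).
Burden on consumers: €1.8; on suppliers: €7.2. (They sum to €9.)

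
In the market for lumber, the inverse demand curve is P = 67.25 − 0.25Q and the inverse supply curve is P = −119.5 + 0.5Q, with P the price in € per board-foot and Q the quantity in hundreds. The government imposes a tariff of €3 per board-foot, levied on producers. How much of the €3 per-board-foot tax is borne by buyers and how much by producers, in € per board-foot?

Inverting to Q(P) form: Qd = 269 − 4P; Qs = 2P + 239.
Before the tax: set 269 − 4P = 2P + 239 → P* = €5, Q* = 249.
With the tax collected from producers, supply shifts: Qs = 2(P − 3) + 239.
Solving gives Q = 245 with buyers paying €6 and producers receiving €3 (the €3 wedge).
Burden on buyers: €1; on producers: €2. (They sum to €3.)

Buyers bear €1 per board-foot; producers bear €2 per board-foot.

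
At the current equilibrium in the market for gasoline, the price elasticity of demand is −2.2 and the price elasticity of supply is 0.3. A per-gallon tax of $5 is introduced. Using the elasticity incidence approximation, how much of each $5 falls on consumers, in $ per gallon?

Incidence ratio: consumers' share ≈ εs / (εs + |εd|) = 0.3 / (0.3 + 2.2) = 0.12.
So consumers bear ≈ 0.12 × $5 = $0.6; producers bear $4.4.

Consumers bear ≈ $0.6 per gallon.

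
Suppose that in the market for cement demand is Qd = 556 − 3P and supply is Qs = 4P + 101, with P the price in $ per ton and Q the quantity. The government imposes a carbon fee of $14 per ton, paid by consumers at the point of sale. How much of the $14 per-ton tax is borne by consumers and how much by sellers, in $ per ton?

Consumers bear $8 per ton; sellers bear $6 per ton.

Without the tax, 556 − 3P = 4P + 101 gives 7P = 455, so P* = $65 and Q* = 361.
With the tax collected from consumers, demand (in seller-price terms) shifts: Qd = 556 − 3(P + 14).
New equilibrium: consumers pay $73, sellers receive $59, Q = 337. (Wedge: Pb − Ps = 14.)
Burden on consumers: $8; on sellers: $6. (They sum to $14.)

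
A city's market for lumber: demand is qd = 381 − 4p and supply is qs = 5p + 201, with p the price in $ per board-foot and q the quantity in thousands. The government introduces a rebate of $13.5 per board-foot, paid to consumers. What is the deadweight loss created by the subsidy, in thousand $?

Deadweight loss = $202.5 thousand.

Without the subsidy, 381 − 4p = 5p + 201 gives 9p = 180, so p* = $20 and q* = 301.
With a per-unit subsidy paid to consumers, each effectively pays p − 13.5, so demand becomes qd = 381 − 4(p − 13.5).
Solving gives q = 331 with consumers paying $12.5 and producers receiving $26 (the $13.5 wedge).
Quantity rises by |ΔQ| = |301 − 331| = 30.
DWL = ½ · t · |ΔQ| = ½ · 13.5 · 30 = $202.5.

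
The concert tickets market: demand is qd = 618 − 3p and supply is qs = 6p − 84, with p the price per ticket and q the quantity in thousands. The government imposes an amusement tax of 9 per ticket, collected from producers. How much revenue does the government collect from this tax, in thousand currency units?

Tax revenue = 3294 thousand.

Before the tax: set 618 − 3p = 6p − 84 → p* = 78, q* = 384.
With the tax collected from producers, supply shifts: qs = 6(p − 9) − 84.
New equilibrium: buyers pay 84, producers receive 75, q = 366. (Wedge: pb − ps = 9.)
Revenue = t · Q = 9 · 366 = 3294.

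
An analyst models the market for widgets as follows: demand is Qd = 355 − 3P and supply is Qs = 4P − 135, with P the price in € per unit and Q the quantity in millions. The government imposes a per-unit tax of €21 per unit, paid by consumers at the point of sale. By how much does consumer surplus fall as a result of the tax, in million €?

Consumer surplus falls by €1524 million.

Without the tax, 355 − 3P = 4P − 135 gives 7P = 490, so P* = €70 and Q* = 145.
With the tax collected from consumers, demand (in seller-price terms) shifts: Qd = 355 − 3(P + 21).
New equilibrium: consumers pay €82, sellers receive €61, Q = 109. (Wedge: Pb − Ps = 21.)
ΔCS is the trapezoid between Q = 109 and Q = 145 of height €12: ½ · (145 + 109) · 12 = €1524.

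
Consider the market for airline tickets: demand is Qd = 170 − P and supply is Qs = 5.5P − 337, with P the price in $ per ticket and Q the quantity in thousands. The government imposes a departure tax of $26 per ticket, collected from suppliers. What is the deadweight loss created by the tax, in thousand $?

Deadweight loss = $286 thousand.

Before the tax: set 170 − P = 5.5P − 337 → P* = $78, Q* = 92.
With the tax collected from suppliers, supply shifts: Qs = 5.5(P − 26) − 337.
Solving gives Q = 70 with consumers paying $100 and suppliers receiving $74 (the $26 wedge).
Quantity falls by |ΔQ| = |92 − 70| = 22.
DWL = ½ · t · |ΔQ| = ½ · 26 · 22 = $286.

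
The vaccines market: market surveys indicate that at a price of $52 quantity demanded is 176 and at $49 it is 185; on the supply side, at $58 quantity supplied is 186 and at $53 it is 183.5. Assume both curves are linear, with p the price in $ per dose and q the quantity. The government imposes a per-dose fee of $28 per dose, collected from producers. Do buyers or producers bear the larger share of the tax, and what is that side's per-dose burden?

Demand slope: (185 − 176)/(49 − 52) = -3, so qd = 332 − 3p.
Supply slope: (183.5 − 186)/(53 − 58) = 0.5, so qs = 0.5p + 157.
Without the tax, 332 − 3p = 0.5p + 157 gives 3.5p = 175, so p* = $50 and q* = 182.
With the tax collected from producers, supply shifts: qs = 0.5(p − 28) + 157.
New equilibrium: buyers pay $54, producers receive $26, q = 170. (Wedge: pb − ps = 28.)
Per-dose burden: buyers $4, producers $24.
Producers take the larger share because supply is less price-elastic here (demand slope 3 vs supply slope 0.5).
The less price-elastic side of the market bears the larger share of a per-unit tax.

Producers bear the larger share: $24 per dose.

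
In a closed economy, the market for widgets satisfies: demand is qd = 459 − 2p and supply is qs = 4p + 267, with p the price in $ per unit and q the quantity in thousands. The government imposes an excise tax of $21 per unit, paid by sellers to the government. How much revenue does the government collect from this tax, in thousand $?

Tax revenue = $7707 thousand.

Before the tax: set 459 − 2p = 4p + 267 → p* = $32, q* = 395.
With the tax collected from sellers, supply shifts: qs = 4(p − 21) + 267.
New equilibrium: consumers pay $46, sellers receive $25, q = 367. (Wedge: pb − ps = 21.)
Revenue = t · Q = 21 · 367 = $7707.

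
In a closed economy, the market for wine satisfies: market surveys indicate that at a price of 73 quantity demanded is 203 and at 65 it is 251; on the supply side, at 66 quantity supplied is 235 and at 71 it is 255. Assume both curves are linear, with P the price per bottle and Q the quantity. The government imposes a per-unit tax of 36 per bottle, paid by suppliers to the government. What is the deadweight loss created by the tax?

Deadweight loss = 1555.2.

Demand slope: (251 − 203)/(65 − 73) = -6, so Qd = 641 − 6P.
Supply slope: (255 − 235)/(71 − 66) = 4, so Qs = 4P − 29.
Before the tax: set 641 − 6P = 4P − 29 → P* = 67, Q* = 239.
With the tax collected from suppliers, supply shifts: Qs = 4(P − 36) − 29.
New equilibrium: buyers pay 81.4, suppliers receive 45.4, Q = 152.6. (Wedge: Pb − Ps = 36.)
Quantity falls by |ΔQ| = |239 − 152.6| = 86.4.
DWL = ½ · t · |ΔQ| = ½ · 36 · 86.4 = 1555.2.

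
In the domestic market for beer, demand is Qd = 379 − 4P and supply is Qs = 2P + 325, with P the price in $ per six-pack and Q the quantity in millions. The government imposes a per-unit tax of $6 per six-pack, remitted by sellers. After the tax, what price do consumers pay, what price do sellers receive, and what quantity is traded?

Consumers pay $11; sellers receive $5; quantity = 335.

Before the tax: set 379 − 4P = 2P + 325 → P* = $9, Q* = 343.
With the tax collected from sellers, supply shifts: Qs = 2(P − 6) + 325.
Solving gives Q = 335 with consumers paying $11 and sellers receiving $5 (the $6 wedge).
The less price-elastic side of the market bears the larger share of a per-unit tax.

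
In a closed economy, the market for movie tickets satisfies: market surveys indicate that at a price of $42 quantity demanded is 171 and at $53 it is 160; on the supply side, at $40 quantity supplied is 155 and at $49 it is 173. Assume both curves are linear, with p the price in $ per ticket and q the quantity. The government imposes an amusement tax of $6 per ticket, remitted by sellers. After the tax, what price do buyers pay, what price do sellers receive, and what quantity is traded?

Buyers pay $50; sellers receive $44; quantity = 163.

Demand slope: (160 − 171)/(53 − 42) = -1, so qd = 213 − p.
Supply slope: (173 − 155)/(49 − 40) = 2, so qs = 2p + 75.
Without the tax, 213 − p = 2p + 75 gives 3p = 138, so p* = $46 and q* = 167.
With the tax collected from sellers, supply shifts: qs = 2(p − 6) + 75.
New equilibrium: buyers pay $50, sellers receive $44, q = 163. (Wedge: pb − ps = 6.)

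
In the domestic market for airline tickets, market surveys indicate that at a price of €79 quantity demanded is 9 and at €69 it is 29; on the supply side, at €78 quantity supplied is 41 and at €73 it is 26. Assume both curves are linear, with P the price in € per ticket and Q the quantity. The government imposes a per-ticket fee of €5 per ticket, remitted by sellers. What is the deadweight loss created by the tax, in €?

Demand slope: (29 − 9)/(69 − 79) = -2, so Qd = 167 − 2P.
Supply slope: (26 − 41)/(73 − 78) = 3, so Qs = 3P − 193.
Without the tax, 167 − 2P = 3P − 193 gives 5P = 360, so P* = €72 and Q* = 23.
With the tax collected from sellers, supply shifts: Qs = 3(P − 5) − 193.
Solving gives Q = 17 with consumers paying €75 and sellers receiving €70 (the €5 wedge).
Quantity falls by |ΔQ| = |23 − 17| = 6.
DWL = ½ · t · |ΔQ| = ½ · 5 · 6 = €15.

Deadweight loss = €15.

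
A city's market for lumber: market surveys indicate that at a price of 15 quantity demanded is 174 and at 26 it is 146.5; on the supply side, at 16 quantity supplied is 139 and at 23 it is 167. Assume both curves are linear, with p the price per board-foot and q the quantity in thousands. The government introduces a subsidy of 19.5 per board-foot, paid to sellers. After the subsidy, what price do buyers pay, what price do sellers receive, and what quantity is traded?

Demand slope: (146.5 − 174)/(26 − 15) = -2.5, so qd = 211.5 − 2.5p.
Supply slope: (167 − 139)/(23 − 16) = 4, so qs = 4p + 75.
Before the subsidy: set 211.5 − 2.5p = 4p + 75 → p* = 21, q* = 159.
With a per-unit subsidy paid to sellers, each receives p + 19.5 per unit sold, so supply becomes qs = 4(p + 19.5) + 75.
Solving gives q = 189 with buyers paying 9 and sellers receiving 28.5 (the 19.5 wedge).

Buyers pay 9; sellers receive 28.5; quantity = 189.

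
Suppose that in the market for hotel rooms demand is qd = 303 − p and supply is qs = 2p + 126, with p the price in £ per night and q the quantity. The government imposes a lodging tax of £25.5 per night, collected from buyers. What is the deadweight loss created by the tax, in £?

Deadweight loss = £216.75.

Before the tax: set 303 − p = 2p + 126 → p* = £59, q* = 244.
With the tax collected from buyers, demand (in seller-price terms) shifts: qd = 303 − (p + 25.5).
Solving gives q = 227 with buyers paying £76 and producers receiving £50.5 (the £25.5 wedge).
Quantity falls by |ΔQ| = |244 − 227| = 17.
DWL = ½ · t · |ΔQ| = ½ · 25.5 · 17 = £216.75.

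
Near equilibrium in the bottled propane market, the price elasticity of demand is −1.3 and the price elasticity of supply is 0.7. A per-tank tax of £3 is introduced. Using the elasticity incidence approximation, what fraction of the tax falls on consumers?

Incidence ratio: consumers' share ≈ εs / (εs + |εd|) = 0.7 / (0.7 + 1.3) = 0.35.
Supply is the less elastic side, so consumers bear the smaller share.

Consumers' share ≈ 0.35.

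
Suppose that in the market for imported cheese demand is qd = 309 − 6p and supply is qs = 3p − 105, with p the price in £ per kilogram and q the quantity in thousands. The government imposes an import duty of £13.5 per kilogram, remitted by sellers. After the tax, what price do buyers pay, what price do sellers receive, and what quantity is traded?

Without the tax, 309 − 6p = 3p − 105 gives 9p = 414, so p* = £46 and q* = 33.
With the tax collected from sellers, supply shifts: qs = 3(p − 13.5) − 105.
New equilibrium: buyers pay £50.5, sellers receive £37, q = 6. (Wedge: pb − ps = 13.5.)
The less price-elastic side of the market bears the larger share of a per-unit tax.

Buyers pay £50.5; sellers receive £37; quantity = 6.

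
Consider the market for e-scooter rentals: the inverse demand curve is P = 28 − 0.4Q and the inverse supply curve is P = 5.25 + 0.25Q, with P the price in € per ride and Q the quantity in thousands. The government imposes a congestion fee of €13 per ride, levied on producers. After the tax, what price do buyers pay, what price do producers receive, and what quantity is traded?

Inverting to Q(P) form: Qd = 70 − 2.5P; Qs = 4P − 21.
Before the tax: set 70 − 2.5P = 4P − 21 → P* = €14, Q* = 35.
With the tax collected from producers, supply shifts: Qs = 4(P − 13) − 21.
New equilibrium: buyers pay €22, producers receive €9, Q = 15. (Wedge: Pb − Ps = 13.)
The less price-elastic side of the market bears the larger share of a per-unit tax.

Buyers pay €22; producers receive €9; quantity = 15.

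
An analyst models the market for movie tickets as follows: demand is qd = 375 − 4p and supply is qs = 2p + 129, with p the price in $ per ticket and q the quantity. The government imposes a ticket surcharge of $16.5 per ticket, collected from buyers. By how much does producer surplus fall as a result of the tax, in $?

Producer surplus falls by $2200.

Without the tax, 375 − 4p = 2p + 129 gives 6p = 246, so p* = $41 and q* = 211.
With the tax collected from buyers, demand (in seller-price terms) shifts: qd = 375 − 4(p + 16.5).
New equilibrium: buyers pay $46.5, sellers receive $30, q = 189. (Wedge: pb − ps = 16.5.)
ΔPS is the trapezoid between Q = 189 and Q = 211 of height $11: ½ · (211 + 189) · 11 = $2200.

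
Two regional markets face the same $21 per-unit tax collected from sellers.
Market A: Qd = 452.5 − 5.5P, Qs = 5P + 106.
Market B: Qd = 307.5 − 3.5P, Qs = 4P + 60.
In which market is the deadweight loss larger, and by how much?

Market A, by $165.9.

Market A: pre-tax P* = $33, Q* = 271; post-tax Q = 216; deadweight loss = $577.5.
Market B: pre-tax P* = $33, Q* = 192; post-tax Q = 152.8; deadweight loss = $411.6.
Difference: $577.5 vs $411.6 → market A is larger by $165.9.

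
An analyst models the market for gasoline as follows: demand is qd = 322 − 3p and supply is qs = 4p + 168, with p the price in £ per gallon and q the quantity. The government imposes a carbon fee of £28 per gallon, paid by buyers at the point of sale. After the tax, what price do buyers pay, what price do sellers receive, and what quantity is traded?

Before the tax: set 322 − 3p = 4p + 168 → p* = £22, q* = 256.
With the tax collected from buyers, demand (in seller-price terms) shifts: qd = 322 − 3(p + 28).
Solving gives q = 208 with buyers paying £38 and sellers receiving £10 (the £28 wedge).

Buyers pay £38; sellers receive £10; quantity = 208.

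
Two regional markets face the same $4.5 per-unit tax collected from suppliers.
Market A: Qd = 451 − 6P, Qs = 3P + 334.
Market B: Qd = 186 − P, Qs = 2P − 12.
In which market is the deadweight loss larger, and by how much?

Market A: pre-tax P* = $13, Q* = 373; post-tax Q = 364; deadweight loss = $20.25.
Market B: pre-tax P* = $66, Q* = 120; post-tax Q = 117; deadweight loss = $6.75.
Difference: $20.25 vs $6.75 → market A is larger by $13.5.

Market A, by $13.5.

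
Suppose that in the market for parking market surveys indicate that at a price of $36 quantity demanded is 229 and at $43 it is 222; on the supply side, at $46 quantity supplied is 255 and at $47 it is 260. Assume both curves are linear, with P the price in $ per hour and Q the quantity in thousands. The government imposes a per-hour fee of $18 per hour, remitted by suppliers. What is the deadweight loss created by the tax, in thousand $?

Demand slope: (222 − 229)/(43 − 36) = -1, so Qd = 265 − P.
Supply slope: (260 − 255)/(47 − 46) = 5, so Qs = 5P + 25.
Without the tax, 265 − P = 5P + 25 gives 6P = 240, so P* = $40 and Q* = 225.
With the tax collected from suppliers, supply shifts: Qs = 5(P − 18) + 25.
Solving gives Q = 210 with buyers paying $55 and suppliers receiving $37 (the $18 wedge).
Quantity falls by |ΔQ| = |225 − 210| = 15.
DWL = ½ · t · |ΔQ| = ½ · 18 · 15 = $135.

Deadweight loss = $135 thousand.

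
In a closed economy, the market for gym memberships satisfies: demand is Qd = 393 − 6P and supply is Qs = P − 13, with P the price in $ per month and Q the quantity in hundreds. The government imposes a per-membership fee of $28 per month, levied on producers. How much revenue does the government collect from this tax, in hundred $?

Before the tax: set 393 − 6P = P − 13 → P* = $58, Q* = 45.
With the tax collected from producers, supply shifts: Qs = (P − 28) − 13.
Solving gives Q = 21 with buyers paying $62 and producers receiving $34 (the $28 wedge).
Revenue = t · Q = 28 · 21 = $588.

Tax revenue = $588 hundred.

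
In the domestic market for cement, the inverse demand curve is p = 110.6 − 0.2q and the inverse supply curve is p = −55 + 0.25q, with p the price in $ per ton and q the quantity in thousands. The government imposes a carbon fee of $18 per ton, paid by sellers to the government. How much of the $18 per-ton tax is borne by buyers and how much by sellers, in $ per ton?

Rewrite in direct form: qd = 553 − 5p and qs = 4p + 220.
Before the tax: set 553 − 5p = 4p + 220 → p* = $37, q* = 368.
With the tax collected from sellers, supply shifts: qs = 4(p − 18) + 220.
Solving gives q = 328 with buyers paying $45 and sellers receiving $27 (the $18 wedge).
Burden on buyers: $8; on sellers: $10. (They sum to $18.)

Buyers bear $8 per ton; sellers bear $10 per ton.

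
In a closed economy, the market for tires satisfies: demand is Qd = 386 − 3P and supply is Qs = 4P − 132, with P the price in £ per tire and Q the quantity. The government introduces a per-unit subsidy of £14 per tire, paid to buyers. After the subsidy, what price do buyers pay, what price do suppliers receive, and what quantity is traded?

Buyers pay £66; suppliers receive £80; quantity = 188.

Before the subsidy: set 386 − 3P = 4P − 132 → P* = £74, Q* = 164.
With a per-unit subsidy paid to buyers, each effectively pays P − 14, so demand becomes Qd = 386 − 3(P − 14).
New equilibrium: buyers pay £66, suppliers receive £80, Q = 188. (Wedge: Pb − Ps = −14.)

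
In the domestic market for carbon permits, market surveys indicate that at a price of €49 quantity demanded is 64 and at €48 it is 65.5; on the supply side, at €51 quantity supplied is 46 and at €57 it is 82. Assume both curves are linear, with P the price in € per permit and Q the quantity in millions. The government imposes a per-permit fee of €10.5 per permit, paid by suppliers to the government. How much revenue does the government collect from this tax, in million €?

Demand slope: (65.5 − 64)/(48 − 49) = -1.5, so Qd = 137.5 − 1.5P.
Supply slope: (82 − 46)/(57 − 51) = 6, so Qs = 6P − 260.
Without the tax, 137.5 − 1.5P = 6P − 260 gives 7.5P = 397.5, so P* = €53 and Q* = 58.
With the tax collected from suppliers, supply shifts: Qs = 6(P − 10.5) − 260.
New equilibrium: consumers pay €61.4, suppliers receive €50.9, Q = 45.4. (Wedge: Pb − Ps = 10.5.)
Revenue = t · Q = 10.5 · 45.4 = €476.7.

Tax revenue = €476.7 million.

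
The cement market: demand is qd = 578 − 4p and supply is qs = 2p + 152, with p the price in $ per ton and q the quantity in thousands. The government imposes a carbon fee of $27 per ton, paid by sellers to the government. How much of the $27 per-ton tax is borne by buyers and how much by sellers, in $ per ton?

Without the tax, 578 − 4p = 2p + 152 gives 6p = 426, so p* = $71 and q* = 294.
With the tax collected from sellers, supply shifts: qs = 2(p − 27) + 152.
Solving gives q = 258 with buyers paying $80 and sellers receiving $53 (the $27 wedge).
Burden on buyers: $9; on sellers: $18. (They sum to $27.)

Buyers bear $9 per ton; sellers bear $18 per ton.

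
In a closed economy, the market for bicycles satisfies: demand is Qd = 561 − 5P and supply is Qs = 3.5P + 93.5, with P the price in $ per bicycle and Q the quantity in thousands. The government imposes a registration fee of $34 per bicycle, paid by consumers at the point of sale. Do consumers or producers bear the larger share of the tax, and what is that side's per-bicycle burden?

Before the tax: set 561 − 5P = 3.5P + 93.5 → P* = $55, Q* = 286.
With the tax collected from consumers, demand (in seller-price terms) shifts: Qd = 561 − 5(P + 34).
Solving gives Q = 216 with consumers paying $69 and producers receiving $35 (the $34 wedge).
Per-bicycle burden: consumers $14, producers $20.
Producers take the larger share because supply is less price-elastic here (demand slope 5 vs supply slope 3.5).
The less price-elastic side of the market bears the larger share of a per-unit tax.

Producers bear the larger share: $20 per bicycle.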